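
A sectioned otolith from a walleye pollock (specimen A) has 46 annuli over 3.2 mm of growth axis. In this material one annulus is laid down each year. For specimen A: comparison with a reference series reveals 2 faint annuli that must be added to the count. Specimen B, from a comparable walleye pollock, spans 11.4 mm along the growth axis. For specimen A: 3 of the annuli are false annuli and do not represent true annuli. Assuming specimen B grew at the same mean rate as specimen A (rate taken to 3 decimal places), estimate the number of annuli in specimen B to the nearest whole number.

161 annuli

Specimen A: correcting the raw count gives 46 − 3 + 2 = 45 true annuli.
A: Mean rate = 3.2 mm / 45 years ≈ 0.071 mm per year.
B spans 11.4 / 0.071 = 160.56 years ≈ 161 annuli.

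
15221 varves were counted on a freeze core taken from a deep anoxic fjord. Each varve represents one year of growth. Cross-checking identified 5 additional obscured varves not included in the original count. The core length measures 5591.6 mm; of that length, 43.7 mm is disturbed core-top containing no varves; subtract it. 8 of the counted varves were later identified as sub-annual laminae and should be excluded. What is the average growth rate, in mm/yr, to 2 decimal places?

Adjusted count: 15221 − 8 + 5 = 15218 varves.
Net length = 5591.6 − 43.7 = 5547.9 mm.
5547.9 mm over 15218 years gives 5547.9 / 15218 ≈ 0.36 mm/yr.

0.36 mm/yr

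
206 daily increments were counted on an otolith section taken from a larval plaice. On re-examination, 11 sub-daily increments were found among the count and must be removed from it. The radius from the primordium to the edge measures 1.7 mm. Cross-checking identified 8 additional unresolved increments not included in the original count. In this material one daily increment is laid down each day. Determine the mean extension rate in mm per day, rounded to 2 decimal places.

Adjusted count: 206 − 11 + 8 = 203 daily increments.
Extension rate ≈ 1.7 / 203 = 0.01 mm per day.

0.01 mm per day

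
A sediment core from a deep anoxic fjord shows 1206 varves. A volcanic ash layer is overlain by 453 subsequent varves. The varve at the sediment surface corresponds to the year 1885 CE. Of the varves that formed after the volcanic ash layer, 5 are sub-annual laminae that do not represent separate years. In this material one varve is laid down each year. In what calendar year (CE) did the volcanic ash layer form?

453 varves formed after the volcanic ash layer.
453 − 5 false = 448 true varves after the volcanic ash layer.
Counting back 448 years from 1885 CE places the volcanic ash layer in 1885 − 448 = 1437 CE.

1437 CE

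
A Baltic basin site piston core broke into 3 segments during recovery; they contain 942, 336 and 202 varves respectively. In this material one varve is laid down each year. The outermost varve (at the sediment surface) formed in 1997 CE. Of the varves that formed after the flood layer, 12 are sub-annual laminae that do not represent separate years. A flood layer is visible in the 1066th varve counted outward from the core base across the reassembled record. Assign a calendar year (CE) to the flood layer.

Total varves = 942 + 336 + 202 = 1480.
Between varve 1066 and the sediment surface there are 1480 − 1066 = 414 varves.
Removing the 12 false varves leaves 414 − 12 = 402 true varves beyond the flood layer.
The varve at the sediment surface is 1997 CE, so the flood layer dates to 1997 − 402 = 1595 CE.

1595 CE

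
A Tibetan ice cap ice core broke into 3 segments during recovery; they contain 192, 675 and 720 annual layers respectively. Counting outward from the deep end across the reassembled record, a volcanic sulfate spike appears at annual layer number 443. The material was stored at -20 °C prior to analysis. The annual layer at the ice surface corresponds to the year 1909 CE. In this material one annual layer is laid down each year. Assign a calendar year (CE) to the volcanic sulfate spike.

765 CE

Total annual layers = 192 + 675 + 720 = 1587.
The volcanic sulfate spike sits at annual layer 443 from the deep end, so 1587 − 443 = 1144 annual layers formed after it.
The annual layer at the ice surface is 1909 CE, so the volcanic sulfate spike dates to 1909 − 1144 = 765 CE.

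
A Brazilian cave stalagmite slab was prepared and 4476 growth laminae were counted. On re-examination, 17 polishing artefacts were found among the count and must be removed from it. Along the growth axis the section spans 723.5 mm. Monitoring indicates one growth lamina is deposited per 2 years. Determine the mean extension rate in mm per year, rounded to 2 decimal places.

0.08 mm per year

Correcting the raw count gives 4476 − 17 = 4459 true growth laminae.
At 2 years per growth lamina, 4459 × 2 = 8918 years.
Mean rate = 723.5 mm / 8918 years ≈ 0.08 mm per year.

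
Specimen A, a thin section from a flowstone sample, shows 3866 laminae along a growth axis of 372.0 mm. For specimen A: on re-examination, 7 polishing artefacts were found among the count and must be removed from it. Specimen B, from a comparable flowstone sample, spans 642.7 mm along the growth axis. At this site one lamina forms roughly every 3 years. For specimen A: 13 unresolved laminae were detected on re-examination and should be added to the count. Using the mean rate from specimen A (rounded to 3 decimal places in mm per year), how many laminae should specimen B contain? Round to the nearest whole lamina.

Specimen A: true lamina count = 3866 − 7 + 13 = 3872.
Specimen A: 3872 laminae at 3 years each span 3872 × 3 = 11616 years.
A: Mean rate = 372.0 mm / 11616 years ≈ 0.032 mm per year.
Specimen B: 642.7 mm / 0.032 mm per year = 20084.38 years; at 3 years per lamina that is 20084.38 / 3 ≈ 6695 laminae.

6695 laminae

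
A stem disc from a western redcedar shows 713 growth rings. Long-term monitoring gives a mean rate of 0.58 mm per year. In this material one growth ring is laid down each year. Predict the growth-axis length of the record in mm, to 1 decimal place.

413.5 mm

The record spans 713 years at 0.58 mm per year.
713 years at 0.58 mm/year gives 0.58 × 713 = 413.5 mm.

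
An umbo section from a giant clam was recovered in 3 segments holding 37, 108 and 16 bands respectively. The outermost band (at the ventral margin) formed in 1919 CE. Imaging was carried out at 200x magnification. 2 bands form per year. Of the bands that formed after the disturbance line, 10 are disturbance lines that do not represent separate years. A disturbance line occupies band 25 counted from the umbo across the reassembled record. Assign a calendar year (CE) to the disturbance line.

Total bands = 37 + 108 + 16 = 161.
161 − 25 = 136 bands lie beyond the disturbance line toward the ventral margin.
136 − 10 false = 126 true bands after the disturbance line.
Dividing by 2 bands per year: 126 / 2 = 63 years.
1919 − 63 = 1856 CE.

1856 CE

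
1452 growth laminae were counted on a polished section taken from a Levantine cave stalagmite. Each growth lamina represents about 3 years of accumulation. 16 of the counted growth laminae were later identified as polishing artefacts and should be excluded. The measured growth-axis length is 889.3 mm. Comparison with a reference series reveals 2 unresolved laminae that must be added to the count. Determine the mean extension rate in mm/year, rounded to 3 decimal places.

0.206 mm/year

Adjusted count: 1452 − 16 + 2 = 1438 growth laminae.
At 3 years per growth lamina, 1438 × 3 = 4314 years.
Extension rate ≈ 889.3 / 4314 = 0.206 mm/year.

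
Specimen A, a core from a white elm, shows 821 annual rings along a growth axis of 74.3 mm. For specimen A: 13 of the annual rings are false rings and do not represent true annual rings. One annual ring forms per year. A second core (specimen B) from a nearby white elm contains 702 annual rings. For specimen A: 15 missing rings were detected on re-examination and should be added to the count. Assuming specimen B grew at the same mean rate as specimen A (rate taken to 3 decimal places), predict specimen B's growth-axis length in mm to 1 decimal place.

Specimen A: after corrections the count is 821 − 13 + 15 = 823 annual rings.
A: Mean rate = 74.3 mm / 823 years ≈ 0.090 mm/yr.
For B, 0.090 mm/year × 702 years = 63.2 mm.

63.2 mm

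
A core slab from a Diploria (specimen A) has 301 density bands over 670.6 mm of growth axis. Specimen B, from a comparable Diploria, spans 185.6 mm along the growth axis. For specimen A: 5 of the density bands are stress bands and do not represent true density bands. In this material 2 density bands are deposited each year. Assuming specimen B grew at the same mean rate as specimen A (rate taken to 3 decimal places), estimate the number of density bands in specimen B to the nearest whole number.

82 density bands

Specimen A: correcting the raw count gives 301 − 5 = 296 true density bands.
Specimen A: 296 density bands at 2 per year is 296 / 2 = 148 years.
A: 670.6 mm over 148 years gives 670.6 / 148 ≈ 4.531 mm/year.
Specimen B: 185.6 mm / 4.531 mm per year = 40.96 years; at 2 density bands per year that is 40.96 × 2 ≈ 82 density bands.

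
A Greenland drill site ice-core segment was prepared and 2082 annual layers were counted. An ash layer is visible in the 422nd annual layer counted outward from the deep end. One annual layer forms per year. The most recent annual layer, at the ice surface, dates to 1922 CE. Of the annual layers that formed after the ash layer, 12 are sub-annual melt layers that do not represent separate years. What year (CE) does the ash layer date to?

Between annual layer 422 and the ice surface there are 2082 − 422 = 1660 annual layers.
Removing the 12 false annual layers leaves 1660 − 12 = 1648 true annual layers beyond the ash layer.
1922 − 1648 = 274 CE.

274 CE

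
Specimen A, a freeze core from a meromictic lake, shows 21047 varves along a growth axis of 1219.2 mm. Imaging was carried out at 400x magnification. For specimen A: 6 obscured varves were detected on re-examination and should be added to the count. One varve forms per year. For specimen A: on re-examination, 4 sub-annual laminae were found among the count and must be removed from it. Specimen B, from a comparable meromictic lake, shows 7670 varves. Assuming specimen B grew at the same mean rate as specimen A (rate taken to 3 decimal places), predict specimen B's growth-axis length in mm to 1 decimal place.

444.9 mm

Specimen A: correcting the raw count gives 21047 − 4 + 6 = 21049 true varves.
A: Extension rate ≈ 1219.2 / 21049 = 0.058 mm per year.
For B, 0.058 mm/year × 7670 years = 444.9 mm.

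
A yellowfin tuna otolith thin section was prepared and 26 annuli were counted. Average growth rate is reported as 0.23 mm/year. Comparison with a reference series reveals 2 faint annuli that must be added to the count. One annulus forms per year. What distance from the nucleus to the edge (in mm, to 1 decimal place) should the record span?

True annulus count = 26 + 2 = 28.
Predicted length = 0.23 mm/year × 28 years = 6.4 mm.

6.4 mm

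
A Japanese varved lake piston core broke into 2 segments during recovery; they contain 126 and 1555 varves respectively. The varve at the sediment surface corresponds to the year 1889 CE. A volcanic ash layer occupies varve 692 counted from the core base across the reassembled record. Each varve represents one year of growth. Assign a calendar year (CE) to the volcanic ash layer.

Total varves = 126 + 1555 = 1681.
The volcanic ash layer sits at varve 692 from the core base, so 1681 − 692 = 989 varves formed after it.
Counting back 989 years from 1889 CE places the volcanic ash layer in 1889 − 989 = 900 CE.

900 CE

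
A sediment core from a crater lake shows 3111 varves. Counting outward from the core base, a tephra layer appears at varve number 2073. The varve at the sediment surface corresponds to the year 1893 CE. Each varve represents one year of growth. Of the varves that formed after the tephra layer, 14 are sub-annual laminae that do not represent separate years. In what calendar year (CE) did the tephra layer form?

869 CE

3111 − 2073 = 1038 varves lie beyond the tephra layer toward the sediment surface.
Excluding 14 false varves: 1038 − 14 = 1024.
1893 − 1024 = 869 CE.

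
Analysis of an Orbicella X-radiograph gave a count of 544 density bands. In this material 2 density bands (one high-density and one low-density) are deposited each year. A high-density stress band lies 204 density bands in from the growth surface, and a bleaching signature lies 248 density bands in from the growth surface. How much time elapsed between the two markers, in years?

248 − 204 = 44 density bands lie between the two events.
44 density bands at 2 per year is 44 / 2 = 22 years.

22 years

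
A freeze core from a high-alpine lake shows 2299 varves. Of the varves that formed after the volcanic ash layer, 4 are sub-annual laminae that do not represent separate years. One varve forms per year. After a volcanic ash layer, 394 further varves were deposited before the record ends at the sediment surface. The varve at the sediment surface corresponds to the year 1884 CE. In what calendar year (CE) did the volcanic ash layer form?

394 varves formed after the volcanic ash layer.
Excluding 4 false varves: 394 − 4 = 390.
The varve at the sediment surface is 1884 CE, so the volcanic ash layer dates to 1884 − 390 = 1494 CE.

1494 CE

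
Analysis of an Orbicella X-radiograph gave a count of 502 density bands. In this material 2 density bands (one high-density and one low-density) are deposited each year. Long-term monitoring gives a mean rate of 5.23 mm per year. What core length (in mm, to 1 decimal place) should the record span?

Dividing by 2 density bands per year: 502 / 2 = 251 years.
Length ≈ 5.23 × 251 = 1312.7 mm.

1312.7 mm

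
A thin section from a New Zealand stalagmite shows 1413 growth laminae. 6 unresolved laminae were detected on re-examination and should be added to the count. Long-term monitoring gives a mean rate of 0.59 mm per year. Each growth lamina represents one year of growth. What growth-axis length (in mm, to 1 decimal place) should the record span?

True growth lamina count = 1413 + 6 = 1419.
Predicted length = 0.59 mm/year × 1419 years = 837.2 mm.

837.2 mm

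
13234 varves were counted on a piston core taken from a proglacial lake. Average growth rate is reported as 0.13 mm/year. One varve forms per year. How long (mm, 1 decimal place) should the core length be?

1720.4 mm

The record spans 13234 years at 0.13 mm per year.
Predicted length = 0.13 mm/year × 13234 years = 1720.4 mm.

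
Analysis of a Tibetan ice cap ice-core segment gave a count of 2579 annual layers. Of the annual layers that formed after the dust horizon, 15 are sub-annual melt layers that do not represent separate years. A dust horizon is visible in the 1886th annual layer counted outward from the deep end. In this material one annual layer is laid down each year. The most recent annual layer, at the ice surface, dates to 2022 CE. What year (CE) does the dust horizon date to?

Between annual layer 1886 and the ice surface there are 2579 − 1886 = 693 annual layers.
Excluding 15 false annual layers: 693 − 15 = 678.
The annual layer at the ice surface is 2022 CE, so the dust horizon dates to 2022 − 678 = 1344 CE.

1344 CE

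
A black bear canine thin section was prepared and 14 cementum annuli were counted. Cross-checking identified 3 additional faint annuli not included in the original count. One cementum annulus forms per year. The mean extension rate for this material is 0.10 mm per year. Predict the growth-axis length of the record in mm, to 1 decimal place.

Adjusted count: 14 + 3 = 17 cementum annuli.
17 years at 0.10 mm/year gives 0.10 × 17 = 1.7 mm.

1.7 mm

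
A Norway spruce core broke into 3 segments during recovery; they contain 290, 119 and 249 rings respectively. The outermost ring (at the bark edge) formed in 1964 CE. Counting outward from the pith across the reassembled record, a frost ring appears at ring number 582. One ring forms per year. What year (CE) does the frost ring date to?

1888 CE

Total rings = 290 + 119 + 249 = 658.
Between ring 582 and the bark edge there are 658 − 582 = 76 rings.
The ring at the bark edge is 1964 CE, so the frost ring dates to 1964 − 76 = 1888 CE.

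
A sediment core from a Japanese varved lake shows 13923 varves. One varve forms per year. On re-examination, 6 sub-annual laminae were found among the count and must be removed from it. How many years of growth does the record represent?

True varve count = 13923 − 6 = 13917.
At one varve per year, that is 13917 years.

13917 years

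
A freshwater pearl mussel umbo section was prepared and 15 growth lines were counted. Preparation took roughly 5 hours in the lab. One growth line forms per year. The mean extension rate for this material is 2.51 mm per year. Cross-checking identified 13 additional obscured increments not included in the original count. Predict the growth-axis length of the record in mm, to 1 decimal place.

70.3 mm

Correcting the raw count gives 15 + 13 = 28 true growth lines.
Length ≈ 2.51 × 28 = 70.3 mm.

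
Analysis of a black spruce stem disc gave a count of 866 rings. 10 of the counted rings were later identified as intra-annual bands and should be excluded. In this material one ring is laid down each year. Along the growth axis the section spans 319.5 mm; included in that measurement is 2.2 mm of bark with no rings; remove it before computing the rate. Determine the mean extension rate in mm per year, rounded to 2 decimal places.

After corrections the count is 866 − 10 = 856 rings.
Removing the 2.2 mm offcut leaves 319.5 − 2.2 = 317.3 mm.
317.3 mm over 856 years gives 317.3 / 856 ≈ 0.37 mm per year.

0.37 mm per year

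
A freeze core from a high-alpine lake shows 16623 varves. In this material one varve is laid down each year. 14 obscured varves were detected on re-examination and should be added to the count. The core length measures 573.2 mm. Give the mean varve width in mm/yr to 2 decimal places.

0.03 mm/yr

Correcting the raw count gives 16623 + 14 = 16637 true varves.
Mean rate = 573.2 mm / 16637 years ≈ 0.03 mm/yr.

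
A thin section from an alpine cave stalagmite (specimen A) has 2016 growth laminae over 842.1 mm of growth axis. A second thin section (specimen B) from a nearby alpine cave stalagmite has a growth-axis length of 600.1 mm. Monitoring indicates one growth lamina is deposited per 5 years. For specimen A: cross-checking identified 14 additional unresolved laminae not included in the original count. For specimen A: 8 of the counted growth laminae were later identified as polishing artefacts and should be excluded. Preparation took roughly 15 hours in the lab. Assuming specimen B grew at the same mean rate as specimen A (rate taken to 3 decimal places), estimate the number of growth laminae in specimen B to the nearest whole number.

Specimen A: correcting the raw count gives 2016 − 8 + 14 = 2022 true growth laminae.
Specimen A: 2022 growth laminae at 5 years each span 2022 × 5 = 10110 years.
A: Extension rate ≈ 842.1 / 10110 = 0.083 mm/yr.
B spans 600.1 / 0.083 = 7230.12 years; at 5 years per growth lamina that is 7230.12 / 5 ≈ 1446 growth laminae.

1446 growth laminae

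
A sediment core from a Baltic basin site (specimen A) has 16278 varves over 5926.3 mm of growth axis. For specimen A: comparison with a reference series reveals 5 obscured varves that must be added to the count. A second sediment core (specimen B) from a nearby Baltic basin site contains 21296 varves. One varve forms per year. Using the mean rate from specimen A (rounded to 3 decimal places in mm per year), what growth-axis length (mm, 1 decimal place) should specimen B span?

Specimen A: adjusted count: 16278 + 5 = 16283 varves.
A: 5926.3 mm over 16283 years gives 5926.3 / 16283 ≈ 0.364 mm per year.
Length of B = 0.364 × 21296 = 7751.7 mm.

7751.7 mm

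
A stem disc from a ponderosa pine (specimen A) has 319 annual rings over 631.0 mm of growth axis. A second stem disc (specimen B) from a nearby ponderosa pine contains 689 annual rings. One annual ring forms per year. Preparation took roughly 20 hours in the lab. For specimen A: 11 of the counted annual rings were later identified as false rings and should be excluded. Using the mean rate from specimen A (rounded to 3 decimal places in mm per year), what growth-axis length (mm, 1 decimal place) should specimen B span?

1411.8 mm

Specimen A: adjusted count: 319 − 11 = 308 annual rings.
A: Mean rate = 631.0 mm / 308 years ≈ 2.049 mm/year.
Length of B = 2.049 × 689 = 1411.8 mm.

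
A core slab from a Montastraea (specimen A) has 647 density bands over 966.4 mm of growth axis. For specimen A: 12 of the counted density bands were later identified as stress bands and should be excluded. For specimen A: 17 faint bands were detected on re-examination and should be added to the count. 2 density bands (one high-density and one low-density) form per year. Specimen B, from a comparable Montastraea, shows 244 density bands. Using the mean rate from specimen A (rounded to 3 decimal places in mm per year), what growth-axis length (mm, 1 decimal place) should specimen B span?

Specimen A: adjusted count: 647 − 12 + 17 = 652 density bands.
Specimen A: dividing by 2 density bands per year: 652 / 2 = 326 years.
A: Extension rate ≈ 966.4 / 326 = 2.964 mm/yr.
Specimen B: dividing by 2 density bands per year: 244 / 2 = 122 years. Length of B = 2.964 × 122 = 361.6 mm.

361.6 mm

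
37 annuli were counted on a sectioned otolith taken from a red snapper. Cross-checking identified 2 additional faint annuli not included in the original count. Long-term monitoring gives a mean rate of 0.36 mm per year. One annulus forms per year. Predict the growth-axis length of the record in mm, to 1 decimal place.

After corrections the count is 37 + 2 = 39 annuli.
39 years at 0.36 mm/year gives 0.36 × 39 = 14.0 mm.

14.0 mm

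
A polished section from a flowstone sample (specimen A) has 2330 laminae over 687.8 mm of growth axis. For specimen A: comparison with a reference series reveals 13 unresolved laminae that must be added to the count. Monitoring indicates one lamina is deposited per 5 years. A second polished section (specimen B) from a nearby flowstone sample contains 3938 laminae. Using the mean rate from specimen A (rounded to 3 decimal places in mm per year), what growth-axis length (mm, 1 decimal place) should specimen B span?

Specimen A: after corrections the count is 2330 + 13 = 2343 laminae.
Specimen A: 2343 laminae at 5 years each span 2343 × 5 = 11715 years.
A: Mean rate = 687.8 mm / 11715 years ≈ 0.059 mm/year.
Specimen B: 3938 laminae at 5 years each span 3938 × 5 = 19690 years. B's length ≈ 0.059 × 19690 = 1161.7 mm.

1161.7 mm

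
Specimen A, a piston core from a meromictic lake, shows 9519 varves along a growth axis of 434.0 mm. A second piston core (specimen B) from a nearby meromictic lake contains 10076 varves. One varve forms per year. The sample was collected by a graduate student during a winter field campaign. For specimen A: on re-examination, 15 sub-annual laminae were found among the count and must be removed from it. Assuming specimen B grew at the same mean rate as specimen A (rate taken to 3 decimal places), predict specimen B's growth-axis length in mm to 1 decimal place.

Specimen A: true varve count = 9519 − 15 = 9504.
A: Mean rate = 434.0 mm / 9504 years ≈ 0.046 mm/year.
Length of B = 0.046 × 10076 = 463.5 mm.

463.5 mm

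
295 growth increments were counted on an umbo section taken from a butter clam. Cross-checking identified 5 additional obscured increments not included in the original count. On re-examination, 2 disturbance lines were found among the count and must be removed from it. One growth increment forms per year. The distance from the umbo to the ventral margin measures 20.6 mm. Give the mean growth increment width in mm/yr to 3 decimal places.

After corrections the count is 295 − 2 + 5 = 298 growth increments.
Mean rate = 20.6 mm / 298 years ≈ 0.069 mm/yr.

0.069 mm/yr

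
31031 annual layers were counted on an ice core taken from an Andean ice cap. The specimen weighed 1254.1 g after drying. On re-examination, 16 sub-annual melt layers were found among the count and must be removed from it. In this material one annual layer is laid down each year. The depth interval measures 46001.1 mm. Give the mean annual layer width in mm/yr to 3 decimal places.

1.483 mm/yr

After corrections the count is 31031 − 16 = 31015 annual layers.
Mean rate = 46001.1 mm / 31015 years ≈ 1.483 mm/yr.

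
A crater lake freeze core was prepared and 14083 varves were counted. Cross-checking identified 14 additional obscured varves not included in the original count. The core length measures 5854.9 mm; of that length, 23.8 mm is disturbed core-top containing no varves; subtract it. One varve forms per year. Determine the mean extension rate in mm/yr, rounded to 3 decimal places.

0.414 mm/yr

Adjusted count: 14083 + 14 = 14097 varves.
The growth record spans 5854.9 − 23.8 = 5831.1 mm.
Extension rate ≈ 5831.1 / 14097 = 0.414 mm/yr.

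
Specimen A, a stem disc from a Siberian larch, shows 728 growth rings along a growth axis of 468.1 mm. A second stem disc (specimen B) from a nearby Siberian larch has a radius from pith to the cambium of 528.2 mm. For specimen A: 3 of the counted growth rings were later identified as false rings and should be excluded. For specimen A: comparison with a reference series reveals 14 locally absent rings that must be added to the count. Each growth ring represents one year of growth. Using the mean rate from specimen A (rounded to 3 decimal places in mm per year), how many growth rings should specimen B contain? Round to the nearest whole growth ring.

Specimen A: correcting the raw count gives 728 − 3 + 14 = 739 true growth rings.
A: Mean rate = 468.1 mm / 739 years ≈ 0.633 mm/yr.
Specimen B: 528.2 mm / 0.633 mm per year = 834.44 years ≈ 834 growth rings.

834 growth rings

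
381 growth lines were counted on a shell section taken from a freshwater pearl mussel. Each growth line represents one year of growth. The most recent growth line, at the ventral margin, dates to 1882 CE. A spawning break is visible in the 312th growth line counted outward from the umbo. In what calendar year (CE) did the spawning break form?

Between growth line 312 and the ventral margin there are 381 − 312 = 69 growth lines.
1882 − 69 = 1813 CE.

1813 CE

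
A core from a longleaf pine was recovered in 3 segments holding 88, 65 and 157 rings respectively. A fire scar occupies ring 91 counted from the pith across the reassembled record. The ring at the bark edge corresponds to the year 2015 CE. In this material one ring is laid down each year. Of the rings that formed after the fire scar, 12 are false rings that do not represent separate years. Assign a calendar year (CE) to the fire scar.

1808 CE

Total rings = 88 + 65 + 157 = 310.
310 − 91 = 219 rings lie beyond the fire scar toward the bark edge.
Removing the 12 false rings leaves 219 − 12 = 207 true rings beyond the fire scar.
2015 − 207 = 1808 CE.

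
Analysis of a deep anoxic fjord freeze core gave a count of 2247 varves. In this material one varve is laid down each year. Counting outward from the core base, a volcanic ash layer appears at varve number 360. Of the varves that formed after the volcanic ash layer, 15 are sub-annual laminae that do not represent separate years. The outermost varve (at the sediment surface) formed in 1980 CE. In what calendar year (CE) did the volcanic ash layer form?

108 CE

The volcanic ash layer sits at varve 360 from the core base, so 2247 − 360 = 1887 varves formed after it.
Excluding 15 false varves: 1887 − 15 = 1872.
The varve at the sediment surface is 1980 CE, so the volcanic ash layer dates to 1980 − 1872 = 108 CE.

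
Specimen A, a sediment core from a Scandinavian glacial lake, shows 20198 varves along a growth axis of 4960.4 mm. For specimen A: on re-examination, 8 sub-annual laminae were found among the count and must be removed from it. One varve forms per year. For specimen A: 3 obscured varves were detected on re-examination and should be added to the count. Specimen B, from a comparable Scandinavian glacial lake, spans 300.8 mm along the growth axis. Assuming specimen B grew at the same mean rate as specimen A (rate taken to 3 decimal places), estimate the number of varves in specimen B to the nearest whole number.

1223 varves

Specimen A: after corrections the count is 20198 − 8 + 3 = 20193 varves.
A: Extension rate ≈ 4960.4 / 20193 = 0.246 mm/year.
Specimen B: 300.8 mm / 0.246 mm per year = 1222.76 years ≈ 1223 varves.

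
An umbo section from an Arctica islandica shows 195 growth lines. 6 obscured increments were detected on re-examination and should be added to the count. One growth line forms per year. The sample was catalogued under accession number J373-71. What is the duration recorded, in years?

True growth line count = 195 + 6 = 201.
One growth line per year makes the duration 201 years.

201 yr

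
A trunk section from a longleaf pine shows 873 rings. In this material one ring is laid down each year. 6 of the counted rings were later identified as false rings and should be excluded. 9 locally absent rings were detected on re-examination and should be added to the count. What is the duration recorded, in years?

876 years

After corrections the count is 873 − 6 + 9 = 876 rings.
With a one-to-one ring periodicity this is 876 years.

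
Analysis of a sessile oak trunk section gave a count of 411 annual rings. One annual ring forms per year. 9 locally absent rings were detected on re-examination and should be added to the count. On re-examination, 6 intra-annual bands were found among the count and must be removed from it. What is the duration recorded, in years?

After corrections the count is 411 − 6 + 9 = 414 annual rings.
With a one-to-one annual ring periodicity this is 414 years.

414 yr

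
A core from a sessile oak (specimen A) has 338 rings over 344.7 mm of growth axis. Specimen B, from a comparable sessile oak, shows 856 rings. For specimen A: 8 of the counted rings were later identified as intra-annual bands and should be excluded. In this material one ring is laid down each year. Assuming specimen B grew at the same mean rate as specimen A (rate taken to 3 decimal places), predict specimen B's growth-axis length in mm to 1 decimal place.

894.5 mm

Specimen A: true ring count = 338 − 8 = 330.
A: Mean rate = 344.7 mm / 330 years ≈ 1.045 mm per year.
For B, 1.045 mm/year × 856 years = 894.5 mm.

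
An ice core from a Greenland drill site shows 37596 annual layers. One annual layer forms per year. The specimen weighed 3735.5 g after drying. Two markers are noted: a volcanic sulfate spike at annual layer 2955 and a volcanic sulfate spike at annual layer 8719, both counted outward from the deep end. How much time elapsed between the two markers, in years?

5764 years

Separation: 8719 − 2955 = 5764 annual layers.
At one annual layer per year, 5764 years elapsed between them.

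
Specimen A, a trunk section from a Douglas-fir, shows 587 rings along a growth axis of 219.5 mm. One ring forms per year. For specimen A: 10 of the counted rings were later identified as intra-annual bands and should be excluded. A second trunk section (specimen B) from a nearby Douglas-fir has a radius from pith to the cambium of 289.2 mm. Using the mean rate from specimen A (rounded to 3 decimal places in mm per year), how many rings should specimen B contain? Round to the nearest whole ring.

761 rings

Specimen A: after corrections the count is 587 − 10 = 577 rings.
A: Mean rate = 219.5 mm / 577 years ≈ 0.380 mm/year.
B spans 289.2 / 0.380 = 761.05 years ≈ 761 rings.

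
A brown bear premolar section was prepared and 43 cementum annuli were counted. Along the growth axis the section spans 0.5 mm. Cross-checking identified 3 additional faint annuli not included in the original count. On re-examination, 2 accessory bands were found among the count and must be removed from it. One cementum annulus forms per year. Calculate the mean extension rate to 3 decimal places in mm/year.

0.011 mm/year

Adjusted count: 43 − 2 + 3 = 44 cementum annuli.
Mean rate = 0.5 mm / 44 years ≈ 0.011 mm/year.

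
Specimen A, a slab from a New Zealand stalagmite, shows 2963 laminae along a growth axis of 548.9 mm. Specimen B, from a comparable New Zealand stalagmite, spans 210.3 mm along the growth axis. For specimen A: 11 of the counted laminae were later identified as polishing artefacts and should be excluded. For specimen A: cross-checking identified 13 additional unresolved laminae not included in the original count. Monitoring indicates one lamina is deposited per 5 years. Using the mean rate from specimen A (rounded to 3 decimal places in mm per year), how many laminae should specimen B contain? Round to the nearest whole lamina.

1137 laminae

Specimen A: after corrections the count is 2963 − 11 + 13 = 2965 laminae.
Specimen A: at 5 years per lamina, 2965 × 5 = 14825 years.
A: Mean rate = 548.9 mm / 14825 years ≈ 0.037 mm/year.
B spans 210.3 / 0.037 = 5683.78 years; at 5 years per lamina that is 5683.78 / 5 ≈ 1137 laminae.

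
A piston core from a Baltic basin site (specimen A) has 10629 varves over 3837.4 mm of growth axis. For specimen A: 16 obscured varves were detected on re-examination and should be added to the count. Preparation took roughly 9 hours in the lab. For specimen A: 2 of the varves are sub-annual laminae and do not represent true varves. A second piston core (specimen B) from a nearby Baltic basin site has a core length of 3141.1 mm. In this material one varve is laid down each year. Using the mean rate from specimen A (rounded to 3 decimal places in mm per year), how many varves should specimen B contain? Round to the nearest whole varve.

8701 varves

Specimen A: adjusted count: 10629 − 2 + 16 = 10643 varves.
A: Extension rate ≈ 3837.4 / 10643 = 0.361 mm/yr.
For B, 3141.1 / 0.361 = 8701.11 years ≈ 8701 varves.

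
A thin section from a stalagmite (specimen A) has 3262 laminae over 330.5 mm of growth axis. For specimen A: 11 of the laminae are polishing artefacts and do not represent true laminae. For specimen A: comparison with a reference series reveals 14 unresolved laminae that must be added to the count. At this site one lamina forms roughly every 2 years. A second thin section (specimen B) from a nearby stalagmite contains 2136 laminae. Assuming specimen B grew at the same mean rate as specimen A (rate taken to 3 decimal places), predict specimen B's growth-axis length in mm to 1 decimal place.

Specimen A: correcting the raw count gives 3262 − 11 + 14 = 3265 true laminae.
Specimen A: at 2 years per lamina, 3265 × 2 = 6530 years.
A: Extension rate ≈ 330.5 / 6530 = 0.051 mm per year.
Specimen B: at 2 years per lamina, 2136 × 2 = 4272 years. Length of B = 0.051 × 4272 = 217.9 mm.

217.9 mm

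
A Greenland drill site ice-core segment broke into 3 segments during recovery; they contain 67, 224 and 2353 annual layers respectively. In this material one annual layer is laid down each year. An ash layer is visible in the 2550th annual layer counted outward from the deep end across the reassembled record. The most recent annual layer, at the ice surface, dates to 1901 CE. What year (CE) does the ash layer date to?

Total annual layers = 67 + 224 + 2353 = 2644.
2644 − 2550 = 94 annual layers lie beyond the ash layer toward the ice surface.
Counting back 94 years from 1901 CE places the ash layer in 1901 − 94 = 1807 CE.

1807 CE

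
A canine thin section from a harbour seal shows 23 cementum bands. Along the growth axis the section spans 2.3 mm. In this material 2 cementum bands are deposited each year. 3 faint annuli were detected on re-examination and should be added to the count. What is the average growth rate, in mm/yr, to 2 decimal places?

0.18 mm/yr

True cementum band count = 23 + 3 = 26.
With 2 cementum bands per year, 26 / 2 = 13 years.
Mean rate = 2.3 mm / 13 years ≈ 0.18 mm/yr.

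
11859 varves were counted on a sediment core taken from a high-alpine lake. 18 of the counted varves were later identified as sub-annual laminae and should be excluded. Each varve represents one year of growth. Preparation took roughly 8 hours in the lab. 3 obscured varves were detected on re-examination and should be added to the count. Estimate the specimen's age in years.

11844 years

Correcting the raw count gives 11859 − 18 + 3 = 11844 true varves.
With a one-to-one varve periodicity this is 11844 years.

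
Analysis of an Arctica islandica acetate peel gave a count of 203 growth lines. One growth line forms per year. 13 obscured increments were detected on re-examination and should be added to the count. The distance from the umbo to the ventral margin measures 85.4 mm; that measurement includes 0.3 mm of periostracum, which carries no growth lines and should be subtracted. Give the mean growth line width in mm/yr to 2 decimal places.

True growth line count = 203 + 13 = 216.
Removing the 0.3 mm offcut leaves 85.4 − 0.3 = 85.1 mm.
Mean rate = 85.1 mm / 216 years ≈ 0.39 mm/yr.

0.39 mm/yr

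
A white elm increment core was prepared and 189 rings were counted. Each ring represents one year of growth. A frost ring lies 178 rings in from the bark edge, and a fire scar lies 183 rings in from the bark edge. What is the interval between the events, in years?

Separation: 183 − 178 = 5 rings.
That is 5 years at one ring per year.

5 yr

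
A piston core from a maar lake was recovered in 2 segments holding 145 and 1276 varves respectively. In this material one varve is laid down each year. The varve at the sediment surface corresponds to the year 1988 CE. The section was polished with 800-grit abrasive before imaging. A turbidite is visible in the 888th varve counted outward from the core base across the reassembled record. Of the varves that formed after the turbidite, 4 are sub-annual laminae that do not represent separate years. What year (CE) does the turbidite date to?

1459 CE

Total varves = 145 + 1276 = 1421.
The turbidite sits at varve 888 from the core base, so 1421 − 888 = 533 varves formed after it.
Excluding 4 false varves: 533 − 4 = 529.
The varve at the sediment surface is 1988 CE, so the turbidite dates to 1988 − 529 = 1459 CE.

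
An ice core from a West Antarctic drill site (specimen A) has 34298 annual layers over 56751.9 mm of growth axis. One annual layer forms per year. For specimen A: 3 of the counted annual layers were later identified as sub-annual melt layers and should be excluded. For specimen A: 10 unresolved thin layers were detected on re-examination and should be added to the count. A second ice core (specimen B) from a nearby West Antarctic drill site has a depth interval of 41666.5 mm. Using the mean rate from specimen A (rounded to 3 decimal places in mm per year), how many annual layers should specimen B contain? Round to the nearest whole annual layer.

Specimen A: true annual layer count = 34298 − 3 + 10 = 34305.
A: Mean rate = 56751.9 mm / 34305 years ≈ 1.654 mm/year.
Specimen B: 41666.5 mm / 1.654 mm per year = 25191.35 years ≈ 25191 annual layers.

25191 annual layers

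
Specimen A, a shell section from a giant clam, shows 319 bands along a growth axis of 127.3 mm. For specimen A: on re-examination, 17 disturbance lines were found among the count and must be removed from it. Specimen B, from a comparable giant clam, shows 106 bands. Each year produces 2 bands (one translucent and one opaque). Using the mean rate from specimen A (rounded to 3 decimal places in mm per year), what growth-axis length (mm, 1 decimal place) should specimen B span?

Specimen A: correcting the raw count gives 319 − 17 = 302 true bands.
Specimen A: dividing by 2 bands per year: 302 / 2 = 151 years.
A: 127.3 mm over 151 years gives 127.3 / 151 ≈ 0.843 mm/yr.
Specimen B: 106 bands at 2 per year is 106 / 2 = 53 years. For B, 0.843 mm/year × 53 years = 44.7 mm.

44.7 mm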